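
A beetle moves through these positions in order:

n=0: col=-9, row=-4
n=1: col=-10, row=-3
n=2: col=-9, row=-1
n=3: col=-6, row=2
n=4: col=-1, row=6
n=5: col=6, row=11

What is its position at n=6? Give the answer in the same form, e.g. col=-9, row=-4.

First differences are (-1, +1), (+1, +2), (+3, +3), (+5, +4), (+7, +5); their common second difference is (+2, +1) (constant acceleration).
step 6: col=6, row=11 + (+9, +6) → col=15, row=17

col=15, row=17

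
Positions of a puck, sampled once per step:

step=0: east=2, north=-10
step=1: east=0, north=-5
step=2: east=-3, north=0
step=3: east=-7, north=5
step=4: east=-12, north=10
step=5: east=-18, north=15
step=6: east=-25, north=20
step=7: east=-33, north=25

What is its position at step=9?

Successive displacements: (-2,+5), (-3,+5), (-4,+5), (-5,+5), (-6,+5), (-7,+5), (-8,+5) — each changes by (-1,+0).
step 8: east=-33, north=25 + (-9,+5) → east=-42, north=30
step 9: east=-42, north=30 + (-10,+5) → east=-52, north=35

east=-52, north=35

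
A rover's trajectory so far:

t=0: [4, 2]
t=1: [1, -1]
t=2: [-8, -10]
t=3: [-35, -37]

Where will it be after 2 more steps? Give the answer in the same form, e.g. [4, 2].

Step-to-step displacements: [-3, -3], [-9, -9], [-27, -27]; each is 3× the previous.
step 4: [-35, -37] + [-81, -81] → [-116, -118]
step 5: [-116, -118] + [-243, -243] → [-359, -361]

[-359, -361]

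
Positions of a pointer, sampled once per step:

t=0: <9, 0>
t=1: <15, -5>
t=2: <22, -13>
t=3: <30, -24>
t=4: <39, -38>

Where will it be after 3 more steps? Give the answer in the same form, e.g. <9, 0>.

<72, -98>

Successive displacements: <+6, -5>, <+7, -8>, <+8, -11>, <+9, -14> — each changes by <+1, -3>.
step 5: <39, -38> + <+10, -17> → <49, -55>
step 6: <49, -55> + <+11, -20> → <60, -75>
step 7: <60, -75> + <+12, -23> → <72, -98>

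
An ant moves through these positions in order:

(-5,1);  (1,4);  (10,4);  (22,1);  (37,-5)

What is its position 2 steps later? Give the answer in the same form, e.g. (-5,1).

(76,-26)

Taking differences between consecutive positions: (+6,+3), (+9,+0), (+12,-3), (+15,-6). These grow by (+3,-3) each step.
step 5: (37,-5) + (+18,-9) → (55,-14)
step 6: (55,-14) + (+21,-12) → (76,-26)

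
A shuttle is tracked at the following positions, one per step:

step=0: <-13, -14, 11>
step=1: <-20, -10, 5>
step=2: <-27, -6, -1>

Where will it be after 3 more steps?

Constant displacement of <-7, +4, -6> per step.
step 3: <-27, -6, -1> + <-7, +4, -6> → <-34, -2, -7>
step 4: <-34, -2, -7> + <-7, +4, -6> → <-41, 2, -13>
step 5: <-41, 2, -13> + <-7, +4, -6> → <-48, 6, -19>

<-48, 6, -19>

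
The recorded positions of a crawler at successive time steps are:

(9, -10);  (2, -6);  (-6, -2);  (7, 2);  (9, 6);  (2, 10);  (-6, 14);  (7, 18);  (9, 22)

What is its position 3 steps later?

The first coordinate repeats the cycle [9, 2, -6, 7] with period 4; step 11 mod 4 = 3, giving 7.
The second coordinate changes by +4 each step, so at step 11 it is -10 + 11·(4) = 34.

(7, 34)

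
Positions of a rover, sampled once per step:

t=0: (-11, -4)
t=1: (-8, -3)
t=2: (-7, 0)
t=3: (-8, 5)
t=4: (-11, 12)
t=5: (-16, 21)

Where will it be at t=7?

First differences are (+3, +1), (+1, +3), (-1, +5), (-3, +7), (-5, +9); their common second difference is (-2, +2) (constant acceleration).
step 6: (-16, 21) + (-7, +11) → (-23, 32)
step 7: (-23, 32) + (-9, +13) → (-32, 45)

(-32, 45)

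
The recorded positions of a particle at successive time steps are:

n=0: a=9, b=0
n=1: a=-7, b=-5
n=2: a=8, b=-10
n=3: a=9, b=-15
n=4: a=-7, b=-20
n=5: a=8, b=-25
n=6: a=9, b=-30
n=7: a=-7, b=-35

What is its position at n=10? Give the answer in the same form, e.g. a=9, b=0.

The a coordinate repeats the cycle [9, -7, 8] with period 3; step 10 mod 3 = 1, giving -7.
The b coordinate changes by -5 each step, so at step 10 it is 0 + 10·(-5) = -50.

a=-7, b=-50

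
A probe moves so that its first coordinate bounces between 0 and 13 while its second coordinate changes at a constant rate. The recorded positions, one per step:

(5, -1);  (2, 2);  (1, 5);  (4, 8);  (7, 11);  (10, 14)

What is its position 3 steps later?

The first coordinate travels 3 per step and bounces off the walls at 0 and 13.
  step 6: 10 → 13
  step 7: 13 → 10
  step 8: 10 → 7
The second coordinate changes by +3 each step: at step 8 it is 23.

(7, 23)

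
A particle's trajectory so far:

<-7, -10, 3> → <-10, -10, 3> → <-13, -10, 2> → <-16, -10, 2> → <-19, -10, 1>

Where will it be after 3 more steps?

<-28, -10, 0>

Step-to-step displacements: <-3, +0, +0>, <-3, +0, -1>, <-3, +0, +0>, <-3, +0, -1> — a repeating cycle of length 2.
step 5: apply <-3, +0, +0> → <-22, -10, 1>
step 6: apply <-3, +0, -1> → <-25, -10, 0>
step 7: apply <-3, +0, +0> → <-28, -10, 0>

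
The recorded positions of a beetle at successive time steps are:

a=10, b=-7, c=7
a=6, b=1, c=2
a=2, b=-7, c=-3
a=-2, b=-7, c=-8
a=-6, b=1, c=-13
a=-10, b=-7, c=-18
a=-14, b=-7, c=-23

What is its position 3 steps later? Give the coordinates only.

A: linear, -4 per step → -26 at step 9.
B: cycles through -7, 1, -7 every 3 steps. Step 9 lands at position 0 of the cycle → -7.
C: linear, -5 per step → -38 at step 9.

a=-26, b=-7, c=-38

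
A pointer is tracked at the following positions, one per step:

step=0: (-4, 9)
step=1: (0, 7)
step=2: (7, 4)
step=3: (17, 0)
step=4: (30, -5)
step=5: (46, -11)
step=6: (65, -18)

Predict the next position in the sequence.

First differences are (+4, -2), (+7, -3), (+10, -4), (+13, -5), (+16, -6), (+19, -7); their common second difference is (+3, -1) (constant acceleration).
step 7: (65, -18) + (+22, -8) → (87, -26)

(87, -26)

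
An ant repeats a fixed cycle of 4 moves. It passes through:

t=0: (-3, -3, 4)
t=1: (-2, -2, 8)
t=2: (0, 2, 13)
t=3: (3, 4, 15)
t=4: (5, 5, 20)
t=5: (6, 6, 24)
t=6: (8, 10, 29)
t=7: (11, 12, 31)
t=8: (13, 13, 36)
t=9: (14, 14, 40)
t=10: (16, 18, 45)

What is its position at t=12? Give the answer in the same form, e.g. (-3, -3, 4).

The moves between consecutive positions are (+1, +1, +4), (+2, +4, +5), (+3, +2, +2), (+2, +1, +5), (+1, +1, +4), (+2, +4, +5), (+3, +2, +2), (+2, +1, +5), (+1, +1, +4), (+2, +4, +5); they repeat the 4-cycle [(+1, +1, +4), (+2, +4, +5), (+3, +2, +2), (+2, +1, +5)].
step 11: apply (+3, +2, +2) → (19, 20, 47)
step 12: apply (+2, +1, +5) → (21, 21, 52)

(21, 21, 52)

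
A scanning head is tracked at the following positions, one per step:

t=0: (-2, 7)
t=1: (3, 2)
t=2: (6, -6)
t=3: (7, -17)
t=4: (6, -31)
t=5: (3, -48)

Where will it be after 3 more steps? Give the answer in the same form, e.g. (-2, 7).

(-18, -117)

First differences are (+5, -5), (+3, -8), (+1, -11), (-1, -14), (-3, -17); their common second difference is (-2, -3) (constant acceleration).
step 6: (3, -48) + (-5, -20) → (-2, -68)
step 7: (-2, -68) + (-7, -23) → (-9, -91)
step 8: (-9, -91) + (-9, -26) → (-18, -117)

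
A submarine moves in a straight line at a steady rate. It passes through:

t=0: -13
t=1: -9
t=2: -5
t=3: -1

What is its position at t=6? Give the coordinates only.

The position changes by +4 every step.
step 4: -1 + 4 → 3
step 5: 3 + 4 → 7
step 6: 7 + 4 → 11

11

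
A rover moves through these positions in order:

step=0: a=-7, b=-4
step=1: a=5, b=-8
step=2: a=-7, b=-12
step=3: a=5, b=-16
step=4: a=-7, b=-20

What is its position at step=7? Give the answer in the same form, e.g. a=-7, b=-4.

a=5, b=-32

A: cycles through -7, 5 every 2 steps. Step 7 lands at position 1 of the cycle → 5.
B: linear, -4 per step → -32 at step 7.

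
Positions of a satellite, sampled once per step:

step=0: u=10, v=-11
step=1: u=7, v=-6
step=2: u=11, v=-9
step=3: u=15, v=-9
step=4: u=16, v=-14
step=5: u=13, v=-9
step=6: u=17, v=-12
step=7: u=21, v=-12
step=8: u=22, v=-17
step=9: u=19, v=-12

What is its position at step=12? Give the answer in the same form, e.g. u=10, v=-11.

u=28, v=-20

The moves between consecutive positions are (-3, +5), (+4, -3), (+4, +0), (+1, -5), (-3, +5), (+4, -3), (+4, +0), (+1, -5), (-3, +5); they repeat the 4-cycle [(-3, +5), (+4, -3), (+4, +0), (+1, -5)].
step 10: apply (+4, -3) → u=23, v=-15
step 11: apply (+4, +0) → u=27, v=-15
step 12: apply (+1, -5) → u=28, v=-20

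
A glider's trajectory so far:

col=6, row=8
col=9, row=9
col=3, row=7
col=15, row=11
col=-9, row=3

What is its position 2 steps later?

col=-57, row=-13

Step-to-step displacements: (+3, +1), (-6, -2), (+12, +4), (-24, -8); each is -2× the previous.
step 5: col=-9, row=3 + (+48, +16) → col=39, row=19
step 6: col=39, row=19 + (-96, -32) → col=-57, row=-13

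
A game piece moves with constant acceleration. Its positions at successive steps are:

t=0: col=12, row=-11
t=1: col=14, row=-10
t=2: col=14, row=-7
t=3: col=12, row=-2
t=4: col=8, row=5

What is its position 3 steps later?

col=-16, row=38

Successive displacements: (+2, +1), (+0, +3), (-2, +5), (-4, +7) — each changes by (-2, +2).
step 5: col=8, row=5 + (-6, +9) → col=2, row=14
step 6: col=2, row=14 + (-8, +11) → col=-6, row=25
step 7: col=-6, row=25 + (-10, +13) → col=-16, row=38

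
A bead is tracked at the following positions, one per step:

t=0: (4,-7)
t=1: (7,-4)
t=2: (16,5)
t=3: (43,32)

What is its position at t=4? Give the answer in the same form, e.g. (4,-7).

(124,113)

Consecutive displacements (+3,+3), (+9,+9), (+27,+27) scale by a factor of 3 each step.
step 4: (43,32) + (+81,+81) → (124,113)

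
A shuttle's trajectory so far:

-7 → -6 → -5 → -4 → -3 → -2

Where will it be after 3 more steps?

1

Constant displacement of +1 per step.
step 6: -2 + 1 → -1
step 7: -1 + 1 → 0
step 8: 0 + 1 → 1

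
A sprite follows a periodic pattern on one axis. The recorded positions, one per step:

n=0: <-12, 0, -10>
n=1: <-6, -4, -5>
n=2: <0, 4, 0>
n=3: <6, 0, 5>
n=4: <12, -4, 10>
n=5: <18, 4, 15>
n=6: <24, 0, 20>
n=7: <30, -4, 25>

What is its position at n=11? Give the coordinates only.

The first coordinate changes by +6 each step, so at step 11 it is -12 + 11·(6) = 54.
The second coordinate repeats the cycle [0, -4, 4] with period 3; step 11 mod 3 = 2, giving 4.
The third coordinate changes by +5 each step, so at step 11 it is -10 + 11·(5) = 45.

<54, 4, 45>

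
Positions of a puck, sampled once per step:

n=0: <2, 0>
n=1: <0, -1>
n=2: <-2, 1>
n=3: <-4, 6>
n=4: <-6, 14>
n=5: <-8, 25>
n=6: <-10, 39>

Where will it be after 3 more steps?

<-16, 99>

First differences are <-2, -1>, <-2, +2>, <-2, +5>, <-2, +8>, <-2, +11>, <-2, +14>; their common second difference is <+0, +3> (constant acceleration).
step 7: <-10, 39> + <-2, +17> → <-12, 56>
step 8: <-12, 56> + <-2, +20> → <-14, 76>
step 9: <-14, 76> + <-2, +23> → <-16, 99>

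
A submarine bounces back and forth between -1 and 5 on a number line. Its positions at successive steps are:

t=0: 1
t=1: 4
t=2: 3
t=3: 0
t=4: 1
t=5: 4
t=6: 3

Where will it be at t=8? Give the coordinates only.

1

The value reflects between -1 and 5, moving 3 per step.
  step 7: 3 → 0
  step 8: 0 → 1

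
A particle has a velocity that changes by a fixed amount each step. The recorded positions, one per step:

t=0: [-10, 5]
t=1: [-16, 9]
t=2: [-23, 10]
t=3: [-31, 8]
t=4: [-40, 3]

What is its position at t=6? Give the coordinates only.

[-61, -16]

Successive displacements: [-6, +4], [-7, +1], [-8, -2], [-9, -5] — each changes by [-1, -3].
step 5: [-40, 3] + [-10, -8] → [-50, -5]
step 6: [-50, -5] + [-11, -11] → [-61, -16]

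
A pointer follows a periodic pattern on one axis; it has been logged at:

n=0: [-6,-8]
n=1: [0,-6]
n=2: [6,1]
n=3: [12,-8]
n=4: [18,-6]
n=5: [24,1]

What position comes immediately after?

[30,-8]

First: linear, +6 per step → 30 at step 6.
Second: cycles through -8, -6, 1 every 3 steps. Step 6 lands at position 0 of the cycle → -8.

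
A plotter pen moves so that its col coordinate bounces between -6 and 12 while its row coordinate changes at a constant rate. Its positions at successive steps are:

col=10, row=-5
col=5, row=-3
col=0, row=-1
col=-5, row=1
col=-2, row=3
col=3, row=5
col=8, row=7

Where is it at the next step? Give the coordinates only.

The col coordinate travels 5 per step and bounces off the walls at -6 and 12.
  step 7: 8 → 11
The row coordinate changes by +2 each step: at step 7 it is 9.

col=11, row=9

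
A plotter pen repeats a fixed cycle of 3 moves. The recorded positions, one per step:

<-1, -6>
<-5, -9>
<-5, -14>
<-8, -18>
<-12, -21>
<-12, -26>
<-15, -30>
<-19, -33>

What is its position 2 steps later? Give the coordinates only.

<-22, -42>

Step-to-step displacements: <-4, -3>, <+0, -5>, <-3, -4>, <-4, -3>, <+0, -5>, <-3, -4>, <-4, -3> — a repeating cycle of length 3.
step 8: apply <+0, -5> → <-19, -38>
step 9: apply <-3, -4> → <-22, -42>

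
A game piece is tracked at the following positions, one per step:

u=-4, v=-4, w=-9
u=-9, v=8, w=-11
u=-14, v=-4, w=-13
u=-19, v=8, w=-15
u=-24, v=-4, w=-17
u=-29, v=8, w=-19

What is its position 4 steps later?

u=-49, v=8, w=-27

U: linear, -5 per step → -49 at step 9.
V: cycles through -4, 8 every 2 steps. Step 9 lands at position 1 of the cycle → 8.
W: linear, -2 per step → -27 at step 9.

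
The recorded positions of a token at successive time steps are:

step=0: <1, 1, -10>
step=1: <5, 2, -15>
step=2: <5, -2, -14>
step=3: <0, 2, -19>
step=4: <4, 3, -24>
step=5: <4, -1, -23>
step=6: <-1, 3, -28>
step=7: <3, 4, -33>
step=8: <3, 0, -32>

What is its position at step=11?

<2, 1, -41>

Differencing gives <+4, +1, -5>, <+0, -4, +1>, <-5, +4, -5>, <+4, +1, -5>, <+0, -4, +1>, <-5, +4, -5>, <+4, +1, -5>, <+0, -4, +1>. This is the pattern <+4, +1, -5>, <+0, -4, +1>, <-5, +4, -5> repeated.
step 9: apply <-5, +4, -5> → <-2, 4, -37>
step 10: apply <+4, +1, -5> → <2, 5, -42>
step 11: apply <+0, -4, +1> → <2, 1, -41>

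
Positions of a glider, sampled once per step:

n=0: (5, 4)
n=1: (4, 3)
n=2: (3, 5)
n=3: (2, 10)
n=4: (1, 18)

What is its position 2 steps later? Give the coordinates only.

(-1, 43)

Successive displacements: (-1, -1), (-1, +2), (-1, +5), (-1, +8) — each changes by (+0, +3).
step 5: (1, 18) + (-1, +11) → (0, 29)
step 6: (0, 29) + (-1, +14) → (-1, 43)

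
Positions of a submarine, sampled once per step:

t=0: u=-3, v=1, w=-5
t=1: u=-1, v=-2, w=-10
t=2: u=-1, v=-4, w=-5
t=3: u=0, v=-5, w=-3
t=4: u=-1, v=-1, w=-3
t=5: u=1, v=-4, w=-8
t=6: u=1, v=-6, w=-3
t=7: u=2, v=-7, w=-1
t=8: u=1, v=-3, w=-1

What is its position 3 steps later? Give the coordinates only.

u=4, v=-9, w=1

Differencing gives (+2,-3,-5), (+0,-2,+5), (+1,-1,+2), (-1,+4,+0), (+2,-3,-5), (+0,-2,+5), (+1,-1,+2), (-1,+4,+0). This is the pattern (+2,-3,-5), (+0,-2,+5), (+1,-1,+2), (-1,+4,+0) repeated.
step 9: apply (+2,-3,-5) → u=3, v=-6, w=-6
step 10: apply (+0,-2,+5) → u=3, v=-8, w=-1
step 11: apply (+1,-1,+2) → u=4, v=-9, w=1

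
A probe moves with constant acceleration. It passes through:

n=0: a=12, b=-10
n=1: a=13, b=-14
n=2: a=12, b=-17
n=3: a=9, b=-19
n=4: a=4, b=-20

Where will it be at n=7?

a=-23, b=-17

First differences are (+1, -4), (-1, -3), (-3, -2), (-5, -1); their common second difference is (-2, +1) (constant acceleration).
step 5: a=4, b=-20 + (-7, +0) → a=-3, b=-20
step 6: a=-3, b=-20 + (-9, +1) → a=-12, b=-19
step 7: a=-12, b=-19 + (-11, +2) → a=-23, b=-17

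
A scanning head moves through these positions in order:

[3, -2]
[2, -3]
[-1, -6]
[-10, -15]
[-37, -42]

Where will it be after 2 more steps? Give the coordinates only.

The jumps are [-1, -1], [-3, -3], [-9, -9], [-27, -27] — a geometric progression with ratio 3.
step 5: [-37, -42] + [-81, -81] → [-118, -123]
step 6: [-118, -123] + [-243, -243] → [-361, -366]

[-361, -366]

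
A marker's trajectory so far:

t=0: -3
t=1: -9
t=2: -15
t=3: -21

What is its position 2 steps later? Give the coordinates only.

-33

The position changes by -6 every step.
step 4: -21 − 6 → -27
step 5: -27 − 6 → -33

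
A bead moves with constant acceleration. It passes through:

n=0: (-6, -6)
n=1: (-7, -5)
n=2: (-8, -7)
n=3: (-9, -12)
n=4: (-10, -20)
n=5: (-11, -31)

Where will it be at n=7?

(-13, -62)

Successive displacements: (-1, +1), (-1, -2), (-1, -5), (-1, -8), (-1, -11) — each changes by (+0, -3).
step 6: (-11, -31) + (-1, -14) → (-12, -45)
step 7: (-12, -45) + (-1, -17) → (-13, -62)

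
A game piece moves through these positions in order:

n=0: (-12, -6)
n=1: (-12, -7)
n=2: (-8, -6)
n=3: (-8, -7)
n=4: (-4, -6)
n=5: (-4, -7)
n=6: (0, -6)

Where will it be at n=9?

(4, -7)

Differencing gives (+0, -1), (+4, +1), (+0, -1), (+4, +1), (+0, -1), (+4, +1). This is the pattern (+0, -1), (+4, +1) repeated.
step 7: apply (+0, -1) → (0, -7)
step 8: apply (+4, +1) → (4, -6)
step 9: apply (+0, -1) → (4, -7)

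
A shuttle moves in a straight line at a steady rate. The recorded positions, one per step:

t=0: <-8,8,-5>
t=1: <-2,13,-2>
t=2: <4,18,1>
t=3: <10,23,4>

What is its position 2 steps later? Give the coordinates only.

Constant displacement of <+6,+5,+3> per step.
step 4: <10,23,4> + <+6,+5,+3> → <16,28,7>
step 5: <16,28,7> + <+6,+5,+3> → <22,33,10>

<22,33,10>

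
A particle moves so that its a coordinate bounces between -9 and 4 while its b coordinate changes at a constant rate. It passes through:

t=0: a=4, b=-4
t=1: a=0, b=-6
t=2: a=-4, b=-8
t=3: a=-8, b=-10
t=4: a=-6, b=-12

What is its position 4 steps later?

The a coordinate reflects between -9 and 4, moving 4 per step.
  step 5: -6 → -2
  step 6: -2 → 2
  step 7: 2 → 2
  step 8: 2 → -2
The b coordinate changes by -2 each step: at step 8 it is -20.

a=-2, b=-20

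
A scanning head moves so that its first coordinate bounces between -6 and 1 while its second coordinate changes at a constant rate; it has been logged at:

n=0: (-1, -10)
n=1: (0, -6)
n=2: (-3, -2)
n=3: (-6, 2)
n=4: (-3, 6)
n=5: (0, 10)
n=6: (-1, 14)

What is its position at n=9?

(-2, 26)

The first coordinate travels 3 per step and bounces off the walls at -6 and 1.
  step 7: -1 → -4
  step 8: -4 → -5
  step 9: -5 → -2
The second coordinate changes by +4 each step: at step 9 it is 26.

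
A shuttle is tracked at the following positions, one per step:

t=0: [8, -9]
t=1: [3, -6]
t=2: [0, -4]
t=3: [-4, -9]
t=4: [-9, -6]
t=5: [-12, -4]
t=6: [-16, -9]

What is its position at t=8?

The moves between consecutive positions are [-5, +3], [-3, +2], [-4, -5], [-5, +3], [-3, +2], [-4, -5]; they repeat the 3-cycle [[-5, +3], [-3, +2], [-4, -5]].
step 7: apply [-5, +3] → [-21, -6]
step 8: apply [-3, +2] → [-24, -4]

[-24, -4]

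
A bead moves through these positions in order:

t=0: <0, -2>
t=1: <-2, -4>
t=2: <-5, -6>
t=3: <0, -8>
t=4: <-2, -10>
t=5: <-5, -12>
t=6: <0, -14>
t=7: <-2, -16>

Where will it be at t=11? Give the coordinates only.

First: cycles through 0, -2, -5 every 3 steps. Step 11 lands at position 2 of the cycle → -5.
Second: linear, -2 per step → -24 at step 11.

<-5, -24>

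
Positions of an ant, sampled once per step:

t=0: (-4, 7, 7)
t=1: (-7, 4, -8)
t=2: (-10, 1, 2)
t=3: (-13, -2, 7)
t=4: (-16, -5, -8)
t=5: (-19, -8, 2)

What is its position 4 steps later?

The first coordinate changes by -3 each step, so at step 9 it is -4 + 9·(-3) = -31.
The second coordinate changes by -3 each step, so at step 9 it is 7 + 9·(-3) = -20.
The third coordinate repeats the cycle [7, -8, 2] with period 3; step 9 mod 3 = 0, giving 7.

(-31, -20, 7)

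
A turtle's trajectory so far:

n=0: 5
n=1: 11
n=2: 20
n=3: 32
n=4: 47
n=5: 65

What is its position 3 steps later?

137

Taking differences between consecutive positions: +6, +9, +12, +15, +18. These grow by +3 each step.
step 6: 65 + 21 → 86
step 7: 86 + 24 → 110
step 8: 110 + 27 → 137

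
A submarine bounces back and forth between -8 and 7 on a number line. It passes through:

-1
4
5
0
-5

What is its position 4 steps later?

5

The value reflects between -8 and 7, moving 5 per step.
  step 5: -5 → -6
  step 6: -6 → -1
  step 7: -1 → 4
  step 8: 4 → 5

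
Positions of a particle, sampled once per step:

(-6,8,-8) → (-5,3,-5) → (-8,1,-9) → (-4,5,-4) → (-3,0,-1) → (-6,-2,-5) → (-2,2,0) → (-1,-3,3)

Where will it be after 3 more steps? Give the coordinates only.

(1,-6,7)

The moves between consecutive positions are (+1,-5,+3), (-3,-2,-4), (+4,+4,+5), (+1,-5,+3), (-3,-2,-4), (+4,+4,+5), (+1,-5,+3); they repeat the 3-cycle [(+1,-5,+3), (-3,-2,-4), (+4,+4,+5)].
step 8: apply (-3,-2,-4) → (-4,-5,-1)
step 9: apply (+4,+4,+5) → (0,-1,4)
step 10: apply (+1,-5,+3) → (1,-6,7)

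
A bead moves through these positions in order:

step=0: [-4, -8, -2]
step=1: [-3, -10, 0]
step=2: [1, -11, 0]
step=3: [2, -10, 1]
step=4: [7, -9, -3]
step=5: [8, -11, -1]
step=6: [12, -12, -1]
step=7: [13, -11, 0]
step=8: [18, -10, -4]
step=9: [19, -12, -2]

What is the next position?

Step-to-step displacements: [+1, -2, +2], [+4, -1, +0], [+1, +1, +1], [+5, +1, -4], [+1, -2, +2], [+4, -1, +0], [+1, +1, +1], [+5, +1, -4], [+1, -2, +2] — a repeating cycle of length 4.
step 10: apply [+4, -1, +0] → [23, -13, -2]

[23, -13, -2]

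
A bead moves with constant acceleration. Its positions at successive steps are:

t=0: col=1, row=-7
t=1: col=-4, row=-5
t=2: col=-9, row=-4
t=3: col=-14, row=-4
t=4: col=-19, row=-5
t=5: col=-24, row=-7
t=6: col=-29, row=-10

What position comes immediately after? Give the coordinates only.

Successive displacements: (-5, +2), (-5, +1), (-5, +0), (-5, -1), (-5, -2), (-5, -3) — each changes by (+0, -1).
step 7: col=-29, row=-10 + (-5, -4) → col=-34, row=-14

col=-34, row=-14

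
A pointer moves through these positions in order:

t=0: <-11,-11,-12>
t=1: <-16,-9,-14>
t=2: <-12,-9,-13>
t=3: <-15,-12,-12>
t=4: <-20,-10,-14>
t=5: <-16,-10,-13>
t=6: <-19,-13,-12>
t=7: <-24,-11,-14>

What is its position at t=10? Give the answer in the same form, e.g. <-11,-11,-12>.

Differencing gives <-5,+2,-2>, <+4,+0,+1>, <-3,-3,+1>, <-5,+2,-2>, <+4,+0,+1>, <-3,-3,+1>, <-5,+2,-2>. This is the pattern <-5,+2,-2>, <+4,+0,+1>, <-3,-3,+1> repeated.
step 8: apply <+4,+0,+1> → <-20,-11,-13>
step 9: apply <-3,-3,+1> → <-23,-14,-12>
step 10: apply <-5,+2,-2> → <-28,-12,-14>

<-28,-12,-14>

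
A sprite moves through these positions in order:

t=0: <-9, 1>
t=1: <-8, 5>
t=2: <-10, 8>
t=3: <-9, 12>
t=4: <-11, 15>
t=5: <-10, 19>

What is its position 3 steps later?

<-13, 29>

Step-to-step displacements: <+1, +4>, <-2, +3>, <+1, +4>, <-2, +3>, <+1, +4> — a repeating cycle of length 2.
step 6: apply <-2, +3> → <-12, 22>
step 7: apply <+1, +4> → <-11, 26>
step 8: apply <-2, +3> → <-13, 29>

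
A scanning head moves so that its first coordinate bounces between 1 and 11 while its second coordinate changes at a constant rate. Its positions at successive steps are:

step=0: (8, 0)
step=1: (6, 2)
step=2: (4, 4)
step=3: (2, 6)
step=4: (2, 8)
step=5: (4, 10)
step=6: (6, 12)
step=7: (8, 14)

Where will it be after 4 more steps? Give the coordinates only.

The first coordinate travels 2 per step and bounces off the walls at 1 and 11.
  step 8: 8 → 10
  step 9: 10 → 10
  step 10: 10 → 8
  step 11: 8 → 6
The second coordinate changes by +2 each step: at step 11 it is 22.

(6, 22)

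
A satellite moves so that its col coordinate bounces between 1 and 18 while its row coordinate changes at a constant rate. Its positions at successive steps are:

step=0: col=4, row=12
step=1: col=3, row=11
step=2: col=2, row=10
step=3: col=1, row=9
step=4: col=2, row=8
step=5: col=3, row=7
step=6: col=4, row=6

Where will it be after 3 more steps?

col=7, row=3

The col coordinate travels 1 per step and bounces off the walls at 1 and 18.
  step 7: 4 → 5
  step 8: 5 → 6
  step 9: 6 → 7
The row coordinate changes by -1 each step: at step 9 it is 3.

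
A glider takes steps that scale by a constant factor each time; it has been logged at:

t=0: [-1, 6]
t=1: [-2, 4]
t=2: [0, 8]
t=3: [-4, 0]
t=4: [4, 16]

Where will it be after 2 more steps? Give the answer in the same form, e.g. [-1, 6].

[20, 48]

The jumps are [-1, -2], [+2, +4], [-4, -8], [+8, +16] — a geometric progression with ratio -2.
step 5: [4, 16] + [-16, -32] → [-12, -16]
step 6: [-12, -16] + [+32, +64] → [20, 48]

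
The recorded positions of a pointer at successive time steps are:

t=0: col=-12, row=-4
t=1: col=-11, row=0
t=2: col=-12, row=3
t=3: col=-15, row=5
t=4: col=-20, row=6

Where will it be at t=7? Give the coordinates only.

First differences are (+1, +4), (-1, +3), (-3, +2), (-5, +1); their common second difference is (-2, -1) (constant acceleration).
step 5: col=-20, row=6 + (-7, +0) → col=-27, row=6
step 6: col=-27, row=6 + (-9, -1) → col=-36, row=5
step 7: col=-36, row=5 + (-11, -2) → col=-47, row=3

col=-47, row=3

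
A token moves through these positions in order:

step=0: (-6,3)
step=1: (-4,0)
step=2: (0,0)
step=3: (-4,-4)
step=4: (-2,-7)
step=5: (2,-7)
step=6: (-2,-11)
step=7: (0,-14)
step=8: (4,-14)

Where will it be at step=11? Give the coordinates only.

(6,-21)

Step-to-step displacements: (+2,-3), (+4,+0), (-4,-4), (+2,-3), (+4,+0), (-4,-4), (+2,-3), (+4,+0) — a repeating cycle of length 3.
step 9: apply (-4,-4) → (0,-18)
step 10: apply (+2,-3) → (2,-21)
step 11: apply (+4,+0) → (6,-21)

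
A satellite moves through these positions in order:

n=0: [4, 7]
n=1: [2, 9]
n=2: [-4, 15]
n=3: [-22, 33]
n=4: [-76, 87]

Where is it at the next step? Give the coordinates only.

[-238, 249]

Step-to-step displacements: [-2, +2], [-6, +6], [-18, +18], [-54, +54]; each is 3× the previous.
step 5: [-76, 87] + [-162, +162] → [-238, 249]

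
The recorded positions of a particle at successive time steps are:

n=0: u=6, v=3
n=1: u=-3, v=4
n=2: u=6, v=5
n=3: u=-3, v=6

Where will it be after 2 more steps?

The u coordinate repeats the cycle [6, -3] with period 2; step 5 mod 2 = 1, giving -3.
The v coordinate changes by +1 each step, so at step 5 it is 3 + 5·(1) = 8.

u=-3, v=8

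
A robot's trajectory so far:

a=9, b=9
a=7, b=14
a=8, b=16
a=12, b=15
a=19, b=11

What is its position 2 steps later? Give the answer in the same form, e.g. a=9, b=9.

Successive displacements: (-2, +5), (+1, +2), (+4, -1), (+7, -4) — each changes by (+3, -3).
step 5: a=19, b=11 + (+10, -7) → a=29, b=4
step 6: a=29, b=4 + (+13, -10) → a=42, b=-6

a=42, b=-6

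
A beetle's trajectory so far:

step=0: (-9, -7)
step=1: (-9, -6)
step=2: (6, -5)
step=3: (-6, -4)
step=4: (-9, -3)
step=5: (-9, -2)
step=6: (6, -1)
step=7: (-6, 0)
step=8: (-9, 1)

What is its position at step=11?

(-6, 4)

The first coordinate repeats the cycle [-9, -9, 6, -6] with period 4; step 11 mod 4 = 3, giving -6.
The second coordinate changes by +1 each step, so at step 11 it is -7 + 11·(1) = 4.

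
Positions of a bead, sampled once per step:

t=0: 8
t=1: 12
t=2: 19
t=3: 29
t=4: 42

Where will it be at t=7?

99

Taking differences between consecutive positions: +4, +7, +10, +13. These grow by +3 each step.
step 5: 42 + 16 → 58
step 6: 58 + 19 → 77
step 7: 77 + 22 → 99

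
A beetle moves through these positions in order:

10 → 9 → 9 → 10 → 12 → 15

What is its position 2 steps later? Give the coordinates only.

24

Successive displacements: -1, +0, +1, +2, +3 — each changes by +1.
step 6: 15 + 4 → 19
step 7: 19 + 5 → 24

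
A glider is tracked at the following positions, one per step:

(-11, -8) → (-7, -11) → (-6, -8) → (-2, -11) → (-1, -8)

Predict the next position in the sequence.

(3, -11)

The moves between consecutive positions are (+4, -3), (+1, +3), (+4, -3), (+1, +3); they repeat the 2-cycle [(+4, -3), (+1, +3)].
step 5: apply (+4, -3) → (3, -11)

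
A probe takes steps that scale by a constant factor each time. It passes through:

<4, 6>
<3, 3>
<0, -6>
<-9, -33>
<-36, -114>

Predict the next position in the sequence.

<-117, -357>

Step-to-step displacements: <-1, -3>, <-3, -9>, <-9, -27>, <-27, -81>; each is 3× the previous.
step 5: <-36, -114> + <-81, -243> → <-117, -357>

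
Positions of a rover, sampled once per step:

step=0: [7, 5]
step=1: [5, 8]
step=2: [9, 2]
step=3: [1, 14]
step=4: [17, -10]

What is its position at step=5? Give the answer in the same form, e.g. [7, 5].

[-15, 38]

Step-to-step displacements: [-2, +3], [+4, -6], [-8, +12], [+16, -24]; each is -2× the previous.
step 5: [17, -10] + [-32, +48] → [-15, 38]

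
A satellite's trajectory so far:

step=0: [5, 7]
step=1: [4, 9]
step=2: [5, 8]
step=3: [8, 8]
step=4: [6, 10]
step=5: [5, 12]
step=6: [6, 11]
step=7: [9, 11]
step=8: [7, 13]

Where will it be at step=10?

Step-to-step displacements: [-1, +2], [+1, -1], [+3, +0], [-2, +2], [-1, +2], [+1, -1], [+3, +0], [-2, +2] — a repeating cycle of length 4.
step 9: apply [-1, +2] → [6, 15]
step 10: apply [+1, -1] → [7, 14]

[7, 14]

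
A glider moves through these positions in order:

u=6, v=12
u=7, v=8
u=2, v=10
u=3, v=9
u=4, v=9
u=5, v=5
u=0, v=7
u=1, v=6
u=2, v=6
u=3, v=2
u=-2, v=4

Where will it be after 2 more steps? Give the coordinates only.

u=0, v=3

Step-to-step displacements: (+1, -4), (-5, +2), (+1, -1), (+1, +0), (+1, -4), (-5, +2), (+1, -1), (+1, +0), (+1, -4), (-5, +2) — a repeating cycle of length 4.
step 11: apply (+1, -1) → u=-1, v=3
step 12: apply (+1, +0) → u=0, v=3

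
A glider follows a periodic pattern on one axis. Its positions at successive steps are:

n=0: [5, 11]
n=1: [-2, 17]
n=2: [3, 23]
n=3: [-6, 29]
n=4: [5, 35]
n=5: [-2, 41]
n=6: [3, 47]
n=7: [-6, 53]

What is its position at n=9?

[-2, 65]

The first coordinate repeats the cycle [5, -2, 3, -6] with period 4; step 9 mod 4 = 1, giving -2.
The second coordinate changes by +6 each step, so at step 9 it is 11 + 9·(6) = 65.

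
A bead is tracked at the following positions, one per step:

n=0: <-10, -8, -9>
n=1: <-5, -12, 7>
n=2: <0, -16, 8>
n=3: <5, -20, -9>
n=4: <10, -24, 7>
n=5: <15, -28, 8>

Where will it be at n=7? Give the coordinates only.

<25, -36, 7>

First: linear, +5 per step → 25 at step 7.
Second: linear, -4 per step → -36 at step 7.
Third: cycles through -9, 7, 8 every 3 steps. Step 7 lands at position 1 of the cycle → 7.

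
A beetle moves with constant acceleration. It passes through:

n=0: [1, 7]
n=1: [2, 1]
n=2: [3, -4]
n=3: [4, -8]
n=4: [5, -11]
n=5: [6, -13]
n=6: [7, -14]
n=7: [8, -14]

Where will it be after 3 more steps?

Taking differences between consecutive positions: [+1, -6], [+1, -5], [+1, -4], [+1, -3], [+1, -2], [+1, -1], [+1, +0]. These grow by [+0, +1] each step.
step 8: [8, -14] + [+1, +1] → [9, -13]
step 9: [9, -13] + [+1, +2] → [10, -11]
step 10: [10, -11] + [+1, +3] → [11, -8]

[11, -8]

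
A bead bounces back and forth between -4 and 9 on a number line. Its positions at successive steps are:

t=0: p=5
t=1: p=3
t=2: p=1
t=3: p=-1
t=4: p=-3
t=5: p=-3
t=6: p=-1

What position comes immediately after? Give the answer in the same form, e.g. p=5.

p=1

The value travels 2 per step and bounces off the walls at -4 and 9.
  step 7: -1 → 1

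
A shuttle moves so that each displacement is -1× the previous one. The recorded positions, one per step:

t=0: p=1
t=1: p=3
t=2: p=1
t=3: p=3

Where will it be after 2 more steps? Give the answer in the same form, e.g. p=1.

Consecutive displacements +2, -2, +2 scale by a factor of -1 each step.
step 4: 3 − 2 → p=1
step 5: 1 + 2 → p=3

p=3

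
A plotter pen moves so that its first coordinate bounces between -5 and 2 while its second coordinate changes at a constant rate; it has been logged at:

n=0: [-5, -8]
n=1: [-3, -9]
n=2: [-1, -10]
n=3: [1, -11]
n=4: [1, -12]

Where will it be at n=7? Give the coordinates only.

The first coordinate reflects between -5 and 2, moving 2 per step.
  step 5: 1 → -1
  step 6: -1 → -3
  step 7: -3 → -5
The second coordinate changes by -1 each step: at step 7 it is -15.

[-5, -15]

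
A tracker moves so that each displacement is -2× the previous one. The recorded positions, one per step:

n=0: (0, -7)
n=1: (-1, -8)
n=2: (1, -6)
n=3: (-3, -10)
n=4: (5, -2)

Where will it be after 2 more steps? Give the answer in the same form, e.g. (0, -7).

Consecutive displacements (-1, -1), (+2, +2), (-4, -4), (+8, +8) scale by a factor of -2 each step.
step 5: (5, -2) + (-16, -16) → (-11, -18)
step 6: (-11, -18) + (+32, +32) → (21, 14)

(21, 14)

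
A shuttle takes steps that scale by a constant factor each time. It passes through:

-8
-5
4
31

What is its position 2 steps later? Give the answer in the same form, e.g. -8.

The jumps are +3, +9, +27 — a geometric progression with ratio 3.
step 4: 31 + 81 → 112
step 5: 112 + 243 → 355

355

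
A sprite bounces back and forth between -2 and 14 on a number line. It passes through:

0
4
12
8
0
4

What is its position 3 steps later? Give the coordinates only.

The value travels 8 per step and bounces off the walls at -2 and 14.
  step 6: 4 → 12
  step 7: 12 → 8
  step 8: 8 → 0

0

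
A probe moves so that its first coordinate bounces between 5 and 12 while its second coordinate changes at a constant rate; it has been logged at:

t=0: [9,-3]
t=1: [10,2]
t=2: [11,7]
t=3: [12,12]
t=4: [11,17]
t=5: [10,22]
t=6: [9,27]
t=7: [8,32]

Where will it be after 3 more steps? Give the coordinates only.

The first coordinate reflects between 5 and 12, moving 1 per step.
  step 8: 8 → 7
  step 9: 7 → 6
  step 10: 6 → 5
The second coordinate changes by +5 each step: at step 10 it is 47.

[5,47]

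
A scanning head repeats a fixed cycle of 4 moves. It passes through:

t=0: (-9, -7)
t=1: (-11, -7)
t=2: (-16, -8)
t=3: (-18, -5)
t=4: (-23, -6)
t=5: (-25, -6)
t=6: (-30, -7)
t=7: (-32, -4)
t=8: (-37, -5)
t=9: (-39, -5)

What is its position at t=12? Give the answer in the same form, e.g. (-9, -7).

(-51, -4)

Step-to-step displacements: (-2, +0), (-5, -1), (-2, +3), (-5, -1), (-2, +0), (-5, -1), (-2, +3), (-5, -1), (-2, +0) — a repeating cycle of length 4.
step 10: apply (-5, -1) → (-44, -6)
step 11: apply (-2, +3) → (-46, -3)
step 12: apply (-5, -1) → (-51, -4)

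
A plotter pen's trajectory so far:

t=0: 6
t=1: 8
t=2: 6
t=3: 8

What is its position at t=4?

Consecutive displacements +2, -2, +2 scale by a factor of -1 each step.
step 4: 8 − 2 → 6

6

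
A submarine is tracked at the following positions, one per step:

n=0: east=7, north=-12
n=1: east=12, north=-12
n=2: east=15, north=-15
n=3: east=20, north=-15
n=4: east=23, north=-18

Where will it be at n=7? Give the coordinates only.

The moves between consecutive positions are (+5, +0), (+3, -3), (+5, +0), (+3, -3); they repeat the 2-cycle [(+5, +0), (+3, -3)].
step 5: apply (+5, +0) → east=28, north=-18
step 6: apply (+3, -3) → east=31, north=-21
step 7: apply (+5, +0) → east=36, north=-21

east=36, north=-21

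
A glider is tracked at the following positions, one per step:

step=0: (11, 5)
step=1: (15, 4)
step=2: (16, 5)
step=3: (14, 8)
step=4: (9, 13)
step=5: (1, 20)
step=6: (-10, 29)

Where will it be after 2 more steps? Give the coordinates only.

Taking differences between consecutive positions: (+4, -1), (+1, +1), (-2, +3), (-5, +5), (-8, +7), (-11, +9). These grow by (-3, +2) each step.
step 7: (-10, 29) + (-14, +11) → (-24, 40)
step 8: (-24, 40) + (-17, +13) → (-41, 53)

(-41, 53)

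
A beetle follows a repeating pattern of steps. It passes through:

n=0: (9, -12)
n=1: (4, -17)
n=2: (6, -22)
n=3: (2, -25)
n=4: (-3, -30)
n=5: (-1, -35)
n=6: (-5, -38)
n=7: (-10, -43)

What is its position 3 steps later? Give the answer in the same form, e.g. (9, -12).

(-17, -56)

Step-to-step displacements: (-5, -5), (+2, -5), (-4, -3), (-5, -5), (+2, -5), (-4, -3), (-5, -5) — a repeating cycle of length 3.
step 8: apply (+2, -5) → (-8, -48)
step 9: apply (-4, -3) → (-12, -51)
step 10: apply (-5, -5) → (-17, -56)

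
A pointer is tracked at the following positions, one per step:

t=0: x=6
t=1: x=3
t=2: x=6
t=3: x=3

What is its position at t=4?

x=6

The jumps are -3, +3, -3 — a geometric progression with ratio -1.
step 4: 3 + 3 → x=6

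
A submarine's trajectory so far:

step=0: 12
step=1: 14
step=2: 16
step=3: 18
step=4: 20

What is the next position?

22

Constant displacement of +2 per step.
step 5: 20 + 2 → 22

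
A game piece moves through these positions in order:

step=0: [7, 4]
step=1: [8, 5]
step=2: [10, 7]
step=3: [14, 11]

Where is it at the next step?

The jumps are [+1, +1], [+2, +2], [+4, +4] — a geometric progression with ratio 2.
step 4: [14, 11] + [+8, +8] → [22, 19]

[22, 19]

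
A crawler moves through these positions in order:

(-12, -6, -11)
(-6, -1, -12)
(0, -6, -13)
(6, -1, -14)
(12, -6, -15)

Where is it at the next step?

First: linear, +6 per step → 18 at step 5.
Second: cycles through -6, -1 every 2 steps. Step 5 lands at position 1 of the cycle → -1.
Third: linear, -1 per step → -16 at step 5.

(18, -1, -16)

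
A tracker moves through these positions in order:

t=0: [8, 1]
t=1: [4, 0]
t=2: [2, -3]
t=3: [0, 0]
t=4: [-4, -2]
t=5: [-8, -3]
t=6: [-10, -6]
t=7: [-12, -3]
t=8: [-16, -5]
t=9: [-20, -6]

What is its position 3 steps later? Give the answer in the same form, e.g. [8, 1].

[-28, -8]

Step-to-step displacements: [-4, -1], [-2, -3], [-2, +3], [-4, -2], [-4, -1], [-2, -3], [-2, +3], [-4, -2], [-4, -1] — a repeating cycle of length 4.
step 10: apply [-2, -3] → [-22, -9]
step 11: apply [-2, +3] → [-24, -6]
step 12: apply [-4, -2] → [-28, -8]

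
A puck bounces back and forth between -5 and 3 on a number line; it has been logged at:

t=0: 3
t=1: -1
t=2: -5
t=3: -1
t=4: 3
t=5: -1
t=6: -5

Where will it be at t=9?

The value travels 4 per step and bounces off the walls at -5 and 3.
  step 7: -5 → -1
  step 8: -1 → 3
  step 9: 3 → -1

-1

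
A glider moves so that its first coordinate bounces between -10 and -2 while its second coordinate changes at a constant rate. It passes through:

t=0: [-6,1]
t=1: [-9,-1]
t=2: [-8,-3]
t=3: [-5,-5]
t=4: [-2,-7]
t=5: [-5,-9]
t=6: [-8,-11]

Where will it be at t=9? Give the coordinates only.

The first coordinate travels 3 per step and bounces off the walls at -10 and -2.
  step 7: -8 → -9
  step 8: -9 → -6
  step 9: -6 → -3
The second coordinate changes by -2 each step: at step 9 it is -17.

[-3,-17]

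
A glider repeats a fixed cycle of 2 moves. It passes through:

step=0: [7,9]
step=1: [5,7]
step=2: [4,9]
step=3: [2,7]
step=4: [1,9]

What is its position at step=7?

[-4,7]

Step-to-step displacements: [-2,-2], [-1,+2], [-2,-2], [-1,+2] — a repeating cycle of length 2.
step 5: apply [-2,-2] → [-1,7]
step 6: apply [-1,+2] → [-2,9]
step 7: apply [-2,-2] → [-4,7]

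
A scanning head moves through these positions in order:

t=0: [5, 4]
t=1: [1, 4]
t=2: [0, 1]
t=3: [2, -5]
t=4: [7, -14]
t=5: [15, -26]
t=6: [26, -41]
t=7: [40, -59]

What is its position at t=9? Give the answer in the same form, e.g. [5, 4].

Taking differences between consecutive positions: [-4, +0], [-1, -3], [+2, -6], [+5, -9], [+8, -12], [+11, -15], [+14, -18]. These grow by [+3, -3] each step.
step 8: [40, -59] + [+17, -21] → [57, -80]
step 9: [57, -80] + [+20, -24] → [77, -104]

[77, -104]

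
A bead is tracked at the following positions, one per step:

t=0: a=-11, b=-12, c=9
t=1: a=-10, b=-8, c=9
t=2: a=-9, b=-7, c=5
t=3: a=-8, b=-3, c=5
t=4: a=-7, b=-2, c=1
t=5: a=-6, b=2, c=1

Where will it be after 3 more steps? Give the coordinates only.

a=-3, b=8, c=-7

The moves between consecutive positions are (+1, +4, +0), (+1, +1, -4), (+1, +4, +0), (+1, +1, -4), (+1, +4, +0); they repeat the 2-cycle [(+1, +4, +0), (+1, +1, -4)].
step 6: apply (+1, +1, -4) → a=-5, b=3, c=-3
step 7: apply (+1, +4, +0) → a=-4, b=7, c=-3
step 8: apply (+1, +1, -4) → a=-3, b=8, c=-7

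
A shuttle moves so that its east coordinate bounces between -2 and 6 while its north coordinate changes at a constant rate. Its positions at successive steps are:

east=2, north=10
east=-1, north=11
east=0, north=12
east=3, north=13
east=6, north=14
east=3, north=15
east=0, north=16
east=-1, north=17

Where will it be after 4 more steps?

east=1, north=21

The east coordinate travels 3 per step and bounces off the walls at -2 and 6.
  step 8: -1 → 2
  step 9: 2 → 5
  step 10: 5 → 4
  step 11: 4 → 1
The north coordinate changes by +1 each step: at step 11 it is 21.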